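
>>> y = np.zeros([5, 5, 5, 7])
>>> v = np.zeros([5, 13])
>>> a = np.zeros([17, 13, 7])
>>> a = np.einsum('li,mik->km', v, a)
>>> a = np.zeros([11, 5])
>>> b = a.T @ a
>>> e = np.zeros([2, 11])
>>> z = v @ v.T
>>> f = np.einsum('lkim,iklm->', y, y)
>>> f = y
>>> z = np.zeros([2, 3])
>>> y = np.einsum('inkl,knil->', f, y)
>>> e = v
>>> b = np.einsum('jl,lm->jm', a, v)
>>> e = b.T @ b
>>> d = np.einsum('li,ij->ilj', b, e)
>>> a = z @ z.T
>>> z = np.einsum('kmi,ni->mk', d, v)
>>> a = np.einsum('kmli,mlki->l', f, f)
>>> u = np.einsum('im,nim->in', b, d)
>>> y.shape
()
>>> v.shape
(5, 13)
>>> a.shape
(5,)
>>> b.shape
(11, 13)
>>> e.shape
(13, 13)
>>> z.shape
(11, 13)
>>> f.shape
(5, 5, 5, 7)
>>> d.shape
(13, 11, 13)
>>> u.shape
(11, 13)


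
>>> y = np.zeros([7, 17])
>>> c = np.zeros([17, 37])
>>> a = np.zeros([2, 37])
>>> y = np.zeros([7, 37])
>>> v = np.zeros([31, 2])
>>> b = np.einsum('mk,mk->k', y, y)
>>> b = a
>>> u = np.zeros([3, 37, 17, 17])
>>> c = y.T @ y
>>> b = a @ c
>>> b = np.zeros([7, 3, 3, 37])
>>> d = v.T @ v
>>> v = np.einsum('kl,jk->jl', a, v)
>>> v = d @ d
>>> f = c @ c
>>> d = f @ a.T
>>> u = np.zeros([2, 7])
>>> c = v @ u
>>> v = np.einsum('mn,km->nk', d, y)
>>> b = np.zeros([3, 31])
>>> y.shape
(7, 37)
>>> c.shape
(2, 7)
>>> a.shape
(2, 37)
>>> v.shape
(2, 7)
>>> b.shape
(3, 31)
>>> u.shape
(2, 7)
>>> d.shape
(37, 2)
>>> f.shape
(37, 37)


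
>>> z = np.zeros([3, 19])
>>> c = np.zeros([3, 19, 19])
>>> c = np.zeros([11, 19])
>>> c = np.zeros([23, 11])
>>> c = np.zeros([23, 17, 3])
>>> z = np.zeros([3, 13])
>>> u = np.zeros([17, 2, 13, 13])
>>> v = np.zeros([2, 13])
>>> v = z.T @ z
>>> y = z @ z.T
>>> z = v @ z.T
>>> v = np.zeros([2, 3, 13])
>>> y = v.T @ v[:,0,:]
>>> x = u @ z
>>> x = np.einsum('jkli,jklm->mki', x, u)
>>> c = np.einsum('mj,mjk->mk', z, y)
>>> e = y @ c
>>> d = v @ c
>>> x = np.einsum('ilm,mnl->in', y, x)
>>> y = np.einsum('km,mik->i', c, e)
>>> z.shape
(13, 3)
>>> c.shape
(13, 13)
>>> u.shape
(17, 2, 13, 13)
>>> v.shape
(2, 3, 13)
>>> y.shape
(3,)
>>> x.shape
(13, 2)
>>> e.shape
(13, 3, 13)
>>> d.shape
(2, 3, 13)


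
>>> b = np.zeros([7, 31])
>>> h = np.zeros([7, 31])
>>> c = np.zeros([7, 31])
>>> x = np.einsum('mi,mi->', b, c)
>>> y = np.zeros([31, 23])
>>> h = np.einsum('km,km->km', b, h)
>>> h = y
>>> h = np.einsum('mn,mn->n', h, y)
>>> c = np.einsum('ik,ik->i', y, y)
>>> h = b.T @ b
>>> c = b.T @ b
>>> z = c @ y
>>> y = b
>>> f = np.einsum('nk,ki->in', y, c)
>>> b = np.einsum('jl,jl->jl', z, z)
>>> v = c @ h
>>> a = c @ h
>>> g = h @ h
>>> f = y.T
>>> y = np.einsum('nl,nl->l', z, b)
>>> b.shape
(31, 23)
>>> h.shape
(31, 31)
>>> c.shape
(31, 31)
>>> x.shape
()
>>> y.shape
(23,)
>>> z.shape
(31, 23)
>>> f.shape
(31, 7)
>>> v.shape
(31, 31)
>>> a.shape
(31, 31)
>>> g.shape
(31, 31)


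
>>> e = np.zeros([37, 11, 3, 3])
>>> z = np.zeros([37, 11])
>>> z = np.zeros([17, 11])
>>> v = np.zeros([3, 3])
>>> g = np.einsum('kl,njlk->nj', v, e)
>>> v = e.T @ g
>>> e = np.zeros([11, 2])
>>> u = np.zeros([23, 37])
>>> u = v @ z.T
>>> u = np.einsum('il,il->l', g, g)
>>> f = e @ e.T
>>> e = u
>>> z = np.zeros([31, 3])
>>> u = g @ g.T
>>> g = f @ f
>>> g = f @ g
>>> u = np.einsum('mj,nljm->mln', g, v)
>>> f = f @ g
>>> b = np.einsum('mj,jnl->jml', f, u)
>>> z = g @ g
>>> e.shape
(11,)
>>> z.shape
(11, 11)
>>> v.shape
(3, 3, 11, 11)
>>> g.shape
(11, 11)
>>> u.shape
(11, 3, 3)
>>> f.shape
(11, 11)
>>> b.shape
(11, 11, 3)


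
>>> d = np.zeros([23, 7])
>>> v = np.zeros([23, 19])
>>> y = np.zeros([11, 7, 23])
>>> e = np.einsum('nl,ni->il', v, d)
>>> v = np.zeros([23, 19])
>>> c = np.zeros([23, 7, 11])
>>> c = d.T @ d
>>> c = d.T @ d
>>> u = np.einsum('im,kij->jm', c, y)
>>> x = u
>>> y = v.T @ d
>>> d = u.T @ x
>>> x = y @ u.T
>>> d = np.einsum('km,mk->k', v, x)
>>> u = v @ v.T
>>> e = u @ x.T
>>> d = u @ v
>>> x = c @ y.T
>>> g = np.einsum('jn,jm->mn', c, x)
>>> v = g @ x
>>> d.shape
(23, 19)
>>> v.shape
(19, 19)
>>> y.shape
(19, 7)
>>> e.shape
(23, 19)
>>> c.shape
(7, 7)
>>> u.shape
(23, 23)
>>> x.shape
(7, 19)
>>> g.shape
(19, 7)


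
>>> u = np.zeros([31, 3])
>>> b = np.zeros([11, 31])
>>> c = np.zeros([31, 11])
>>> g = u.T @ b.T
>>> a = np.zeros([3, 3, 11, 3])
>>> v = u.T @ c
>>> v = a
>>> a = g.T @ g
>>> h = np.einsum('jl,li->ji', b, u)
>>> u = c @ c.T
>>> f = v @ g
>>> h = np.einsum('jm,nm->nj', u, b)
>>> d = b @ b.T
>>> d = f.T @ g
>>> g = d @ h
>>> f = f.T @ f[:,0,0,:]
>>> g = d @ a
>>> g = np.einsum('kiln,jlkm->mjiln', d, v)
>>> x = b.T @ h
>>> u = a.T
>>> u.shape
(11, 11)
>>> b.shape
(11, 31)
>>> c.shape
(31, 11)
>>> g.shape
(3, 3, 11, 3, 11)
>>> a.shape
(11, 11)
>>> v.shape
(3, 3, 11, 3)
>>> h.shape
(11, 31)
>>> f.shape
(11, 11, 3, 11)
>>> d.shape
(11, 11, 3, 11)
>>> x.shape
(31, 31)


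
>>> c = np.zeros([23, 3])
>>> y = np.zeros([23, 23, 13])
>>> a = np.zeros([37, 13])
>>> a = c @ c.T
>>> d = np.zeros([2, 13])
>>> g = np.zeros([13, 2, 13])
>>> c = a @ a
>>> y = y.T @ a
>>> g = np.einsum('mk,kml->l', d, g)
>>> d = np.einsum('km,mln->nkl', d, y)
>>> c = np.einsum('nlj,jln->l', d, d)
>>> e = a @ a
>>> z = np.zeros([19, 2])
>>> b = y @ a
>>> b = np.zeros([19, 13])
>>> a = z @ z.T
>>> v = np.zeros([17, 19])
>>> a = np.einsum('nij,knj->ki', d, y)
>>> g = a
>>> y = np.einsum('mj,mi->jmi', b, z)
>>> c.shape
(2,)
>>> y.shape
(13, 19, 2)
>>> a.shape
(13, 2)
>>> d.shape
(23, 2, 23)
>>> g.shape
(13, 2)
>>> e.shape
(23, 23)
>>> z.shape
(19, 2)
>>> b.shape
(19, 13)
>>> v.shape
(17, 19)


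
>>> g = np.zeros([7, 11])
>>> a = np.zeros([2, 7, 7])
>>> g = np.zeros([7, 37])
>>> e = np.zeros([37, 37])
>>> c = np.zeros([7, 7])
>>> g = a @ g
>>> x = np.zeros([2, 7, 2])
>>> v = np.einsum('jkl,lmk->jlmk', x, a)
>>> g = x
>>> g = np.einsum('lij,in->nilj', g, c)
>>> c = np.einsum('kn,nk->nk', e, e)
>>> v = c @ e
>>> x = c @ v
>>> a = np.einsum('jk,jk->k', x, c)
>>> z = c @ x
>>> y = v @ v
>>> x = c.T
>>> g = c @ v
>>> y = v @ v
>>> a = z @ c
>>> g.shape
(37, 37)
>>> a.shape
(37, 37)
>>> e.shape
(37, 37)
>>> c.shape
(37, 37)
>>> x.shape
(37, 37)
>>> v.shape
(37, 37)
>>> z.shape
(37, 37)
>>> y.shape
(37, 37)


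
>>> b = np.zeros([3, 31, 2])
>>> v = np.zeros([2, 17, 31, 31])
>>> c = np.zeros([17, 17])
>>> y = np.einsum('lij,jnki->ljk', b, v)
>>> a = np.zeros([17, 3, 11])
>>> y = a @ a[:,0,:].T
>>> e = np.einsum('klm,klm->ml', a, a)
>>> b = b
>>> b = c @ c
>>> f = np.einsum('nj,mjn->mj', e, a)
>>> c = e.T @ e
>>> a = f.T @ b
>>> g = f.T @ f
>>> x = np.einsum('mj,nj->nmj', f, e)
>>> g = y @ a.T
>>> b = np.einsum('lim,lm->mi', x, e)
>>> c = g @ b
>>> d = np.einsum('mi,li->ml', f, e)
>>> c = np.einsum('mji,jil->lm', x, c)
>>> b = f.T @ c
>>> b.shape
(3, 11)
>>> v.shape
(2, 17, 31, 31)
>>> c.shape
(17, 11)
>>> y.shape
(17, 3, 17)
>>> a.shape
(3, 17)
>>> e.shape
(11, 3)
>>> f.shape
(17, 3)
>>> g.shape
(17, 3, 3)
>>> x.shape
(11, 17, 3)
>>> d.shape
(17, 11)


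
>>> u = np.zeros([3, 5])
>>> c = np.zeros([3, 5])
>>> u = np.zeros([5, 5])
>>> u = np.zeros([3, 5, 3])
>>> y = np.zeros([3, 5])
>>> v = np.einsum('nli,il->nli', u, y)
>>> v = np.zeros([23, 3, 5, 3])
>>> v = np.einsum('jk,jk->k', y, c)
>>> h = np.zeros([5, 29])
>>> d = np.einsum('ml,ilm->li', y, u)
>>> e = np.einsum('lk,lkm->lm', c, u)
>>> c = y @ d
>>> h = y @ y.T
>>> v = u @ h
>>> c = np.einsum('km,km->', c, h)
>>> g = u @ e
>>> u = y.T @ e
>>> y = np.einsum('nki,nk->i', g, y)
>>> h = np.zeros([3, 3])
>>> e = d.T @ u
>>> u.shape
(5, 3)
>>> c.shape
()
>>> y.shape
(3,)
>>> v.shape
(3, 5, 3)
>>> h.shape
(3, 3)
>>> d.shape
(5, 3)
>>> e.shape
(3, 3)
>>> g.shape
(3, 5, 3)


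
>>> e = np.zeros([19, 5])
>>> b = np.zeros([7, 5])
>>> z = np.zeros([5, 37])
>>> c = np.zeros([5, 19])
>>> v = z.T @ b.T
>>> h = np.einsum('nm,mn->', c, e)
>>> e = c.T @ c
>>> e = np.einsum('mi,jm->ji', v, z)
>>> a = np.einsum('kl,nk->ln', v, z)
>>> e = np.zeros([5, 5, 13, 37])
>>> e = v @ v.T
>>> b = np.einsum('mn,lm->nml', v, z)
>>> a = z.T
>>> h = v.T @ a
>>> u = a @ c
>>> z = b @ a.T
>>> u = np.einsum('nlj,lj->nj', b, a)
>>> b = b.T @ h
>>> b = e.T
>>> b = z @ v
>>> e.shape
(37, 37)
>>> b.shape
(7, 37, 7)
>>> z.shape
(7, 37, 37)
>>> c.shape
(5, 19)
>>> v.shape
(37, 7)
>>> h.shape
(7, 5)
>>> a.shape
(37, 5)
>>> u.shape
(7, 5)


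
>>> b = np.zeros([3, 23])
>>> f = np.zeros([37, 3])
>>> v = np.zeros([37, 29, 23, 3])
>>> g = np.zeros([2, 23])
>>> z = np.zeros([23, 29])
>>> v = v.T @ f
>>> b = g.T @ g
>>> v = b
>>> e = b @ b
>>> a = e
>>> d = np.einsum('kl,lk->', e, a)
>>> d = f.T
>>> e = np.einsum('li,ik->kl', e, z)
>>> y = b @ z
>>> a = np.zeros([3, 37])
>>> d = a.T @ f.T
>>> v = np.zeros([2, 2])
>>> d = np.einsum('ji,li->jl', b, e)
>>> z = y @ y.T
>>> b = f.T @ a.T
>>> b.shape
(3, 3)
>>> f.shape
(37, 3)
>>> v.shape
(2, 2)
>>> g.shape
(2, 23)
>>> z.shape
(23, 23)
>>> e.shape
(29, 23)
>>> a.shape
(3, 37)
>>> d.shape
(23, 29)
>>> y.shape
(23, 29)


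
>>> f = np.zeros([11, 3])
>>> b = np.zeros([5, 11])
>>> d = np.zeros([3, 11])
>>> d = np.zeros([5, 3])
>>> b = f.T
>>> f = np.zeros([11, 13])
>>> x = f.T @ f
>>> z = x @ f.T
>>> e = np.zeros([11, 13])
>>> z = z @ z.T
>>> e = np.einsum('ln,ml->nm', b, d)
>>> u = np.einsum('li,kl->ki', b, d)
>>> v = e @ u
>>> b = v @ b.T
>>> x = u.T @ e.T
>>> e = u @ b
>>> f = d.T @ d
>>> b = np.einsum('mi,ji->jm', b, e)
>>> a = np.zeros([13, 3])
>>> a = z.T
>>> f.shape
(3, 3)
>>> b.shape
(5, 11)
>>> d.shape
(5, 3)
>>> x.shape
(11, 11)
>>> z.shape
(13, 13)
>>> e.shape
(5, 3)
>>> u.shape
(5, 11)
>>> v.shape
(11, 11)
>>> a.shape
(13, 13)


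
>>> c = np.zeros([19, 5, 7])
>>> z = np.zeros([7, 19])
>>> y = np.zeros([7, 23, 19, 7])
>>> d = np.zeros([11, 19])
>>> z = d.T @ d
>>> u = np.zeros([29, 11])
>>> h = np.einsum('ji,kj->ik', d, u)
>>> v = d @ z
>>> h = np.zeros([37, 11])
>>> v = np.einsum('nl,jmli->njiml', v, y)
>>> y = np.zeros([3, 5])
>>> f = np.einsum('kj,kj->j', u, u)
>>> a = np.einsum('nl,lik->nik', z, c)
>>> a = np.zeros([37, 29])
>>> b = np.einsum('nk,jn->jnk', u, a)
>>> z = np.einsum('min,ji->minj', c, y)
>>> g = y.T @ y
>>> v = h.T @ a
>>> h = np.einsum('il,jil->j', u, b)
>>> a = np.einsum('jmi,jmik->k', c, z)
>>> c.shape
(19, 5, 7)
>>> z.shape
(19, 5, 7, 3)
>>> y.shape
(3, 5)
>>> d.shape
(11, 19)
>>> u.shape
(29, 11)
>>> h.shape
(37,)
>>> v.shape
(11, 29)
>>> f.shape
(11,)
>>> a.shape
(3,)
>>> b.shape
(37, 29, 11)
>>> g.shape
(5, 5)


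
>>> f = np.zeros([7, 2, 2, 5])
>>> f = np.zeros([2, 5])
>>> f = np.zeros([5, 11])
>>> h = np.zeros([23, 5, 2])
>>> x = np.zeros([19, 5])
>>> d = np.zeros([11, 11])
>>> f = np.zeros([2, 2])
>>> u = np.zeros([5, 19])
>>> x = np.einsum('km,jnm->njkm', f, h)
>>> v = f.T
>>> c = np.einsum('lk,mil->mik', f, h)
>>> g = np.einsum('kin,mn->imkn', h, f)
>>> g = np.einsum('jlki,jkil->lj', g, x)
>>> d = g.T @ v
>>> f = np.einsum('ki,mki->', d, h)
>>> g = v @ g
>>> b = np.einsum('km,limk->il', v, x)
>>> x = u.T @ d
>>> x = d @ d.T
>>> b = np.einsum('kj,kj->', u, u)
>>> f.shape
()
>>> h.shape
(23, 5, 2)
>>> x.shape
(5, 5)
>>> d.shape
(5, 2)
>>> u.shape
(5, 19)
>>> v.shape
(2, 2)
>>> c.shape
(23, 5, 2)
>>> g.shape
(2, 5)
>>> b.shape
()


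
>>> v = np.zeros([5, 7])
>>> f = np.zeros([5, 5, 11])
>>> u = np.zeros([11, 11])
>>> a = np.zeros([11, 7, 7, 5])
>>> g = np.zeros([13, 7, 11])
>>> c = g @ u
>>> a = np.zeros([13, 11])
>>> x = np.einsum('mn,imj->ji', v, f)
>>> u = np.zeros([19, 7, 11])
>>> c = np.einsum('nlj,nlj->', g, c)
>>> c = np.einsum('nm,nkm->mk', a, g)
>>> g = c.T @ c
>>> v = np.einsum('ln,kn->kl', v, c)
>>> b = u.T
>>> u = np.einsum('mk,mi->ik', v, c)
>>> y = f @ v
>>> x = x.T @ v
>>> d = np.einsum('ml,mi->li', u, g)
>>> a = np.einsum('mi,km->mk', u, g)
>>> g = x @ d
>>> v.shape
(11, 5)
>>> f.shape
(5, 5, 11)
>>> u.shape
(7, 5)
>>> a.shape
(7, 7)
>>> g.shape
(5, 7)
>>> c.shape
(11, 7)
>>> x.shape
(5, 5)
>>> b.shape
(11, 7, 19)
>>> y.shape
(5, 5, 5)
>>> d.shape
(5, 7)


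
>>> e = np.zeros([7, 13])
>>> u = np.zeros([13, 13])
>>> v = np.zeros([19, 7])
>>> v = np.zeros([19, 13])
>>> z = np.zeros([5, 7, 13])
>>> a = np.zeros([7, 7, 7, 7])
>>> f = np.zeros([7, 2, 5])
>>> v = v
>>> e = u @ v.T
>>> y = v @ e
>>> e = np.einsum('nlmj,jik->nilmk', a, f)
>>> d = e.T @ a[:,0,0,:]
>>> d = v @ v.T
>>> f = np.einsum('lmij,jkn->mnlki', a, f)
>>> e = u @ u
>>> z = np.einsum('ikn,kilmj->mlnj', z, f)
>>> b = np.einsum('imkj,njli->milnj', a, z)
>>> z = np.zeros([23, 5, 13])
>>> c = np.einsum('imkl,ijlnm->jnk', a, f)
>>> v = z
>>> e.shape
(13, 13)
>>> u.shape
(13, 13)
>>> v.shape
(23, 5, 13)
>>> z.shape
(23, 5, 13)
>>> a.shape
(7, 7, 7, 7)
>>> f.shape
(7, 5, 7, 2, 7)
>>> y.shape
(19, 19)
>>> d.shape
(19, 19)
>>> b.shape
(7, 7, 13, 2, 7)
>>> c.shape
(5, 2, 7)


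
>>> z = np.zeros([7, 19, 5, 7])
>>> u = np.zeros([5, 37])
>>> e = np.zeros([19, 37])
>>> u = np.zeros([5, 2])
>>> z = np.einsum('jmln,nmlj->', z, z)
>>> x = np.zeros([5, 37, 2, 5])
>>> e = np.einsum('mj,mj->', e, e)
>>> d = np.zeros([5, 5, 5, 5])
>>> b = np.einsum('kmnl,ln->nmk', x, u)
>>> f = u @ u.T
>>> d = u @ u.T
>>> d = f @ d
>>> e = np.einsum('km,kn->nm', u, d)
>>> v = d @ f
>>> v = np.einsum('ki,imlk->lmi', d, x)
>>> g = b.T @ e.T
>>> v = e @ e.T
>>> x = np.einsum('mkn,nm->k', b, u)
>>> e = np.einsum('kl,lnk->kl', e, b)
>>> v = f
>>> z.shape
()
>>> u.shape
(5, 2)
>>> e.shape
(5, 2)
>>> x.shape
(37,)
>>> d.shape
(5, 5)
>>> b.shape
(2, 37, 5)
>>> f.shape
(5, 5)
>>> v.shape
(5, 5)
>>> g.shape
(5, 37, 5)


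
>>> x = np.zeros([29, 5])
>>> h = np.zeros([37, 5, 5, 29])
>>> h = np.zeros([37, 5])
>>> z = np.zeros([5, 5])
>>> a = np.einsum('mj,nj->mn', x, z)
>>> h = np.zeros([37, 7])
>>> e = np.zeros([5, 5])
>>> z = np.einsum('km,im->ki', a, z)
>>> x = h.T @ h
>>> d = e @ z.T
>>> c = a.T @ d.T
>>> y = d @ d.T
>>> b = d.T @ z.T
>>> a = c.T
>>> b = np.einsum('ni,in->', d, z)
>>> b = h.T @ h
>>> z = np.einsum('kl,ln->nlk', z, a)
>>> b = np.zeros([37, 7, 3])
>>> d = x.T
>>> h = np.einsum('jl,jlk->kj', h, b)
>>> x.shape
(7, 7)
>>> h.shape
(3, 37)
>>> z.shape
(5, 5, 29)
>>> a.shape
(5, 5)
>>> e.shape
(5, 5)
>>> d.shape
(7, 7)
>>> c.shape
(5, 5)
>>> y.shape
(5, 5)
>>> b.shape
(37, 7, 3)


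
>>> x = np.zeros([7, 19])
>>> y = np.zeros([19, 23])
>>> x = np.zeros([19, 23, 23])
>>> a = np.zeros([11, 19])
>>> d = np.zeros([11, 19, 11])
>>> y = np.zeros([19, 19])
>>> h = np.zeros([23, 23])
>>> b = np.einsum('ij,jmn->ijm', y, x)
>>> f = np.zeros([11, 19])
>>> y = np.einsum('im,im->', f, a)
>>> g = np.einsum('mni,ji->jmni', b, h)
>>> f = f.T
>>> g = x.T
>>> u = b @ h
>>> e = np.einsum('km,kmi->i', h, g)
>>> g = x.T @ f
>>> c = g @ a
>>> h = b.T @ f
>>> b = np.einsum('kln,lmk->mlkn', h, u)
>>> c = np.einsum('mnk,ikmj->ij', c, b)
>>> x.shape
(19, 23, 23)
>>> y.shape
()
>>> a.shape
(11, 19)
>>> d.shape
(11, 19, 11)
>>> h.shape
(23, 19, 11)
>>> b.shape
(19, 19, 23, 11)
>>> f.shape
(19, 11)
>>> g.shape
(23, 23, 11)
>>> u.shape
(19, 19, 23)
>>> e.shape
(19,)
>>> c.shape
(19, 11)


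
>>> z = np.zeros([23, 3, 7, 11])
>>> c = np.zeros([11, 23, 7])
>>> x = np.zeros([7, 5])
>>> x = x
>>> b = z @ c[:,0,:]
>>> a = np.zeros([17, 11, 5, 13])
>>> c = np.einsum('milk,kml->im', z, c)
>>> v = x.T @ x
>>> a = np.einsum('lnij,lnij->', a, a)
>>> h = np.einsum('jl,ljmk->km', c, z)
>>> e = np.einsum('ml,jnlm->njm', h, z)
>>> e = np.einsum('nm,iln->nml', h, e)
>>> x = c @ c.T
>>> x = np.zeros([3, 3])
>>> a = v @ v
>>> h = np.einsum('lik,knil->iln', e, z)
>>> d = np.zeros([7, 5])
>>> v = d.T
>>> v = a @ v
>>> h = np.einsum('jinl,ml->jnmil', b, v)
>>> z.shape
(23, 3, 7, 11)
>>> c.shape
(3, 23)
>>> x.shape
(3, 3)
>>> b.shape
(23, 3, 7, 7)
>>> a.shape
(5, 5)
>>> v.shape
(5, 7)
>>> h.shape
(23, 7, 5, 3, 7)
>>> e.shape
(11, 7, 23)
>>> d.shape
(7, 5)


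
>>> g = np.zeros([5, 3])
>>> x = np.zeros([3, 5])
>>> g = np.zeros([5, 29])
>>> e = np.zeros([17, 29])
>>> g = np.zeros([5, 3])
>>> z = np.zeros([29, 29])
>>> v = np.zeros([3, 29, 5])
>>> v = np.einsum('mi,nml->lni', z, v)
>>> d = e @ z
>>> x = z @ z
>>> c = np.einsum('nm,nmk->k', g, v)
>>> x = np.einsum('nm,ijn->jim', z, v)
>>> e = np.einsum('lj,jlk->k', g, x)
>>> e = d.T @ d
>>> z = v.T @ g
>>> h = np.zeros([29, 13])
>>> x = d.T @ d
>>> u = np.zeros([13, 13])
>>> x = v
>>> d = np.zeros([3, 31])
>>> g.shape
(5, 3)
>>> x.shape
(5, 3, 29)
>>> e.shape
(29, 29)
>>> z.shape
(29, 3, 3)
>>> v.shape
(5, 3, 29)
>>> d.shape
(3, 31)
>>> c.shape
(29,)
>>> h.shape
(29, 13)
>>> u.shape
(13, 13)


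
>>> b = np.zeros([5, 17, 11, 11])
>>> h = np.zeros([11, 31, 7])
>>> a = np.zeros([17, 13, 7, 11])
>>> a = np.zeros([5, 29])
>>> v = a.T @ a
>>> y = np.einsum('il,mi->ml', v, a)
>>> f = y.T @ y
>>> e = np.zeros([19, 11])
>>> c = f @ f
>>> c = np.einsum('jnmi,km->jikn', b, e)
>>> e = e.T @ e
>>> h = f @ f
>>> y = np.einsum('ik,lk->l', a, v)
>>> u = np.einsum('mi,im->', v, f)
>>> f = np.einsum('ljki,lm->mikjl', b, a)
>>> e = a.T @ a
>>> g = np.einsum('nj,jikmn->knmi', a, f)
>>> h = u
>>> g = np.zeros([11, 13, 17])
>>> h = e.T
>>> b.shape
(5, 17, 11, 11)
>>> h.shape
(29, 29)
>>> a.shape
(5, 29)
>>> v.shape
(29, 29)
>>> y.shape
(29,)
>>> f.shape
(29, 11, 11, 17, 5)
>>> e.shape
(29, 29)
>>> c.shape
(5, 11, 19, 17)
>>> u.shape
()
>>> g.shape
(11, 13, 17)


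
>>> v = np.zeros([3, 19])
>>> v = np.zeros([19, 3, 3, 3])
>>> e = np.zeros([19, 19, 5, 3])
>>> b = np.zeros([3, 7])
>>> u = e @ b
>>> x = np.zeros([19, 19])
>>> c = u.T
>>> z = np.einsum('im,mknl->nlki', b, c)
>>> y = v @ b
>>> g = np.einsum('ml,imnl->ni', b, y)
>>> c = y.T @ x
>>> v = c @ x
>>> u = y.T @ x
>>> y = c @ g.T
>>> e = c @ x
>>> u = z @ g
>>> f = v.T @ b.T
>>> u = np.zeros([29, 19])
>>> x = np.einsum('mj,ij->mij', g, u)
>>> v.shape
(7, 3, 3, 19)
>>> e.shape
(7, 3, 3, 19)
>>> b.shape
(3, 7)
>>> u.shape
(29, 19)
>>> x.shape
(3, 29, 19)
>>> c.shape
(7, 3, 3, 19)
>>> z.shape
(19, 19, 5, 3)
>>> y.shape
(7, 3, 3, 3)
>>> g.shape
(3, 19)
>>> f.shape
(19, 3, 3, 3)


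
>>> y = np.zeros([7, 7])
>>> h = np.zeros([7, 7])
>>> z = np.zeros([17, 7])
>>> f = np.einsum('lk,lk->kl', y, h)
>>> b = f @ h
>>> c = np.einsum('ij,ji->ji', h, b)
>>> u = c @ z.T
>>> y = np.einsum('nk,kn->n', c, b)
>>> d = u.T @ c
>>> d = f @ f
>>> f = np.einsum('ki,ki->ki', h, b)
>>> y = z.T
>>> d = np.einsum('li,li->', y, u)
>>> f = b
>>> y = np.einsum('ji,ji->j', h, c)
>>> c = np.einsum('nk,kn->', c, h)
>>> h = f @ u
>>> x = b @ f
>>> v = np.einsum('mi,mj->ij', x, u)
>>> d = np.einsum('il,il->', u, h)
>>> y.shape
(7,)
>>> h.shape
(7, 17)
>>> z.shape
(17, 7)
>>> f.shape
(7, 7)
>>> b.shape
(7, 7)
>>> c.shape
()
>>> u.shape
(7, 17)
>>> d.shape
()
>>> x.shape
(7, 7)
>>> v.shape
(7, 17)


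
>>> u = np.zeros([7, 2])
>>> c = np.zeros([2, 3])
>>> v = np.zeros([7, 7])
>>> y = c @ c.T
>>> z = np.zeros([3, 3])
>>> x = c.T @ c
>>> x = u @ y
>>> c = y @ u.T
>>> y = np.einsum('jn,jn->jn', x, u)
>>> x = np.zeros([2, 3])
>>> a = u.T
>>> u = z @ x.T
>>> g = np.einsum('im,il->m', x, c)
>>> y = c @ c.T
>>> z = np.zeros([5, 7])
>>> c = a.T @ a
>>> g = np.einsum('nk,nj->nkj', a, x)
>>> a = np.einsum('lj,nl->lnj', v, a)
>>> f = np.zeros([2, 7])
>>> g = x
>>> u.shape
(3, 2)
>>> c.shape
(7, 7)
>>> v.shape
(7, 7)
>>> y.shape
(2, 2)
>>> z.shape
(5, 7)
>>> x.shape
(2, 3)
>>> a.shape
(7, 2, 7)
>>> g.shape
(2, 3)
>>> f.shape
(2, 7)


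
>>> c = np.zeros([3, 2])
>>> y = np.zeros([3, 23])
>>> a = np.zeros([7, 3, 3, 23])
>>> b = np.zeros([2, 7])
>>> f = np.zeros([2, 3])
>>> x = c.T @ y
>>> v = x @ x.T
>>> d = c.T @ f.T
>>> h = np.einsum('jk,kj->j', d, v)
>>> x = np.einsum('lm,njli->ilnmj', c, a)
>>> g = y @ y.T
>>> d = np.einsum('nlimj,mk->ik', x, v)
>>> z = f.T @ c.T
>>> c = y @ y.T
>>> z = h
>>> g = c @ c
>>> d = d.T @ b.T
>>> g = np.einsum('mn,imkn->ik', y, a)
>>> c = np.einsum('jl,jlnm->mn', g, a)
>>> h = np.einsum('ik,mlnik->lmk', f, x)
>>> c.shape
(23, 3)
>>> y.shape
(3, 23)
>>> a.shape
(7, 3, 3, 23)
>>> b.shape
(2, 7)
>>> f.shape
(2, 3)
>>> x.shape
(23, 3, 7, 2, 3)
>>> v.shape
(2, 2)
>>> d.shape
(2, 2)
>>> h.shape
(3, 23, 3)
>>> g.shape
(7, 3)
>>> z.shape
(2,)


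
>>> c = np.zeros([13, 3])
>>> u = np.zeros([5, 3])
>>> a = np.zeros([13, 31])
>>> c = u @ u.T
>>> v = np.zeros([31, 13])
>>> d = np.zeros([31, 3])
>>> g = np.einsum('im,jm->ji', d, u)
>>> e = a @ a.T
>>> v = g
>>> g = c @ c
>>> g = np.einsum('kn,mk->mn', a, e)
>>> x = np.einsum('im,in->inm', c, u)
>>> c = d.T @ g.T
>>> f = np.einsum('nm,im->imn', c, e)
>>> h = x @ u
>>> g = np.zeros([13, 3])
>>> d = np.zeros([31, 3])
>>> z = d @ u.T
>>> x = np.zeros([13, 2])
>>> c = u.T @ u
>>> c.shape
(3, 3)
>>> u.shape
(5, 3)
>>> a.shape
(13, 31)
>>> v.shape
(5, 31)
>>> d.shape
(31, 3)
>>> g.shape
(13, 3)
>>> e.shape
(13, 13)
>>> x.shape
(13, 2)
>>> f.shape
(13, 13, 3)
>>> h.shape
(5, 3, 3)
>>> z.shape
(31, 5)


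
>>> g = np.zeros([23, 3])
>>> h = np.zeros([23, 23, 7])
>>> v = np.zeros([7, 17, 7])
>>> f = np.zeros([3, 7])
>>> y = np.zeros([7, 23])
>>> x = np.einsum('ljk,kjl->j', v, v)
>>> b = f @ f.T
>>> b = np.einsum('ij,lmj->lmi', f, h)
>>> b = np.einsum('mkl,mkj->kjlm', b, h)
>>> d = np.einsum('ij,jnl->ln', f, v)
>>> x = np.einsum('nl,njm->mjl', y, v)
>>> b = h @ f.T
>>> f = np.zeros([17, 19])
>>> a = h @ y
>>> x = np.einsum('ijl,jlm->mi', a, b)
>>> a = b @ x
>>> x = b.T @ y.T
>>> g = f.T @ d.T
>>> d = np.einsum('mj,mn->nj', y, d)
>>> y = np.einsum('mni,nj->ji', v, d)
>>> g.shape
(19, 7)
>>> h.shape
(23, 23, 7)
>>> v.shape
(7, 17, 7)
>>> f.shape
(17, 19)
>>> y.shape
(23, 7)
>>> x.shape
(3, 23, 7)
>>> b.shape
(23, 23, 3)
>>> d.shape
(17, 23)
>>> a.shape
(23, 23, 23)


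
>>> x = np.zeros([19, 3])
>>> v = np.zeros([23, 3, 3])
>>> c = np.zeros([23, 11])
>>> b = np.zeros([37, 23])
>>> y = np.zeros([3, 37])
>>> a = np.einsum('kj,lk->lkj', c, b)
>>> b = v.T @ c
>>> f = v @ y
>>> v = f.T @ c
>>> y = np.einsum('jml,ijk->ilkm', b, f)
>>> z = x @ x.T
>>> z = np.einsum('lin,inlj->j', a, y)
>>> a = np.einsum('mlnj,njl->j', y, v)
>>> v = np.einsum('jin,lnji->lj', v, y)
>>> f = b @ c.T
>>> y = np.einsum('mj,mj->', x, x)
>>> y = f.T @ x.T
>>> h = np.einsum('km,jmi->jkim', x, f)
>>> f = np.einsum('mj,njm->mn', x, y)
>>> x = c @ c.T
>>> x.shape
(23, 23)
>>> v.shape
(23, 37)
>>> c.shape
(23, 11)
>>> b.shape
(3, 3, 11)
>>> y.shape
(23, 3, 19)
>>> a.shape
(3,)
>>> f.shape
(19, 23)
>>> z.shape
(3,)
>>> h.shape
(3, 19, 23, 3)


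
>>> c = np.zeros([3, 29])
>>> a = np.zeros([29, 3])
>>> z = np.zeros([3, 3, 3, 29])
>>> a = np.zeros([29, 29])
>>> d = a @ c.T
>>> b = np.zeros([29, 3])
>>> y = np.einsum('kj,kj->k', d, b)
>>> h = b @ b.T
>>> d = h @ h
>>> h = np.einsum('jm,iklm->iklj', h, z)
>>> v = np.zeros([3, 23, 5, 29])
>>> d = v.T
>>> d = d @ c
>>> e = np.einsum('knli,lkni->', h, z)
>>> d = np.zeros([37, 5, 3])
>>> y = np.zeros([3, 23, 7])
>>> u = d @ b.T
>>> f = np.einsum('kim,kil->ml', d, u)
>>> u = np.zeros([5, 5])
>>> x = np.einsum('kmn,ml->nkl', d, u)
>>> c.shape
(3, 29)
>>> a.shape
(29, 29)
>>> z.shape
(3, 3, 3, 29)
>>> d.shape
(37, 5, 3)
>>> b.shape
(29, 3)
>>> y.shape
(3, 23, 7)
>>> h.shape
(3, 3, 3, 29)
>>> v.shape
(3, 23, 5, 29)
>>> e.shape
()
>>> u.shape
(5, 5)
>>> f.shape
(3, 29)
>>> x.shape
(3, 37, 5)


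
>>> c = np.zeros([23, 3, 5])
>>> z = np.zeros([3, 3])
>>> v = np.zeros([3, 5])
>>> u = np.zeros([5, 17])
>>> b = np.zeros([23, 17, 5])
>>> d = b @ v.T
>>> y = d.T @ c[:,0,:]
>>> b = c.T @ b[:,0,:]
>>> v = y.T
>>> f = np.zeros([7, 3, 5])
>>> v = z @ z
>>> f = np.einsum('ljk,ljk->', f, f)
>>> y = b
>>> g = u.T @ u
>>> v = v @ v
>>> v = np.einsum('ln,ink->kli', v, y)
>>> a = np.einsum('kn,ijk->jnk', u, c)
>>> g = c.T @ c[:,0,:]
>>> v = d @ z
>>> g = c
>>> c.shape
(23, 3, 5)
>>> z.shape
(3, 3)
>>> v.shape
(23, 17, 3)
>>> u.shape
(5, 17)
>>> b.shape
(5, 3, 5)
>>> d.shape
(23, 17, 3)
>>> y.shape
(5, 3, 5)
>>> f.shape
()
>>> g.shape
(23, 3, 5)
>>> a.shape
(3, 17, 5)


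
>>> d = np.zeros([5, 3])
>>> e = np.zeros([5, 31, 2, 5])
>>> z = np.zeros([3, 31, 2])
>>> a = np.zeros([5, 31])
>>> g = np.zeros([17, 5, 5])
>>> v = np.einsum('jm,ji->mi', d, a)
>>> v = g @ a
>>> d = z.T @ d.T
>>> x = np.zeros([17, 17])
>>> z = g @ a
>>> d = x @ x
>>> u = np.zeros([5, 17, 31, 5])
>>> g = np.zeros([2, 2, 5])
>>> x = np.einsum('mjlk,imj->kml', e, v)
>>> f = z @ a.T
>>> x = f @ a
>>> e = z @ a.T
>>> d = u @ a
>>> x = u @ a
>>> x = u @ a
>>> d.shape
(5, 17, 31, 31)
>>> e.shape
(17, 5, 5)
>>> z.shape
(17, 5, 31)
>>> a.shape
(5, 31)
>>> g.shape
(2, 2, 5)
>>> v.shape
(17, 5, 31)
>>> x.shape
(5, 17, 31, 31)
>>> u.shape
(5, 17, 31, 5)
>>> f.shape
(17, 5, 5)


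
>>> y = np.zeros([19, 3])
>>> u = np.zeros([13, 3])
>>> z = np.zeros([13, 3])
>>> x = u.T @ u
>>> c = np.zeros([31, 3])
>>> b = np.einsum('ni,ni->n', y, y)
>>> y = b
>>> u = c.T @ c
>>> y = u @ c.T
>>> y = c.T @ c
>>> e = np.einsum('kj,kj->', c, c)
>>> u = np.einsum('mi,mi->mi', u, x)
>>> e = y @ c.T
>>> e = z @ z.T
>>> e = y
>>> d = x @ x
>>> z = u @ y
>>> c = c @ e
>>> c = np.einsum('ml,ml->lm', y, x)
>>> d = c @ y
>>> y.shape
(3, 3)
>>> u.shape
(3, 3)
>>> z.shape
(3, 3)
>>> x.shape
(3, 3)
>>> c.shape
(3, 3)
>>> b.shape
(19,)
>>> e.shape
(3, 3)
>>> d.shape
(3, 3)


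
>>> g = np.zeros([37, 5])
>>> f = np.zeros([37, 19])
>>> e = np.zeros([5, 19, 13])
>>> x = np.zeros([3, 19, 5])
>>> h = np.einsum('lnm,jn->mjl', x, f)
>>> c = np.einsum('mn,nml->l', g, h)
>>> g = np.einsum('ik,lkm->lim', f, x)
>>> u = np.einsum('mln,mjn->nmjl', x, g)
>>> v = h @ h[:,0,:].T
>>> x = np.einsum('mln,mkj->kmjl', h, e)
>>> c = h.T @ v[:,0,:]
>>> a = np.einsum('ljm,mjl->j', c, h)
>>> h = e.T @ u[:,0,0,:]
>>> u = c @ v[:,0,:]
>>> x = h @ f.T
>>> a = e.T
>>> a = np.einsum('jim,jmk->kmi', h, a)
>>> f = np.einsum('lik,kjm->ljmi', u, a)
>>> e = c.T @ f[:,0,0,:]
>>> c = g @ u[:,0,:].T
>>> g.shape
(3, 37, 5)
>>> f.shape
(3, 19, 19, 37)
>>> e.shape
(5, 37, 37)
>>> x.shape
(13, 19, 37)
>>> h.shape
(13, 19, 19)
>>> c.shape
(3, 37, 3)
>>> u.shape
(3, 37, 5)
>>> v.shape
(5, 37, 5)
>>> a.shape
(5, 19, 19)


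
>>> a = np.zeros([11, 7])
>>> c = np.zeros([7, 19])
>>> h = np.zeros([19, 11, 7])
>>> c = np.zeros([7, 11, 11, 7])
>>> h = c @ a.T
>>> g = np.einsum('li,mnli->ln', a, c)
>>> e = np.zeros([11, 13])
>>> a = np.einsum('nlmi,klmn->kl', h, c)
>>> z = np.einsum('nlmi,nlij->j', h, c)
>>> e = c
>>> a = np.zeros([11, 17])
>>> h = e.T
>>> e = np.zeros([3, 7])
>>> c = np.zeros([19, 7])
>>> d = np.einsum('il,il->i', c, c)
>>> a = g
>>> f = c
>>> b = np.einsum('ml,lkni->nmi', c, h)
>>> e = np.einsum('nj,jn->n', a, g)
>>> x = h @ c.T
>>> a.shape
(11, 11)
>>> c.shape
(19, 7)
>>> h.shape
(7, 11, 11, 7)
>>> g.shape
(11, 11)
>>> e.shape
(11,)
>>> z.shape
(7,)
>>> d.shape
(19,)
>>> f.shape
(19, 7)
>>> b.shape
(11, 19, 7)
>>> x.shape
(7, 11, 11, 19)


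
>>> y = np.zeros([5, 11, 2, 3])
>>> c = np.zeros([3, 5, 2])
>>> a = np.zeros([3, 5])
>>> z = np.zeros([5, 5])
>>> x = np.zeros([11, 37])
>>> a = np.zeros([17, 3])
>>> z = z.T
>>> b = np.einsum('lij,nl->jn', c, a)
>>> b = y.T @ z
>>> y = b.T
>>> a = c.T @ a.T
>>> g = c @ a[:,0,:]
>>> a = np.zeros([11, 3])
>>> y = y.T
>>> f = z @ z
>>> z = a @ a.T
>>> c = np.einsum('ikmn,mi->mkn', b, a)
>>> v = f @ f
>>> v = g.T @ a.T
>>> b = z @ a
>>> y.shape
(3, 2, 11, 5)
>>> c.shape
(11, 2, 5)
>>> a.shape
(11, 3)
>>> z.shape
(11, 11)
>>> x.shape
(11, 37)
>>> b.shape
(11, 3)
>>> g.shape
(3, 5, 17)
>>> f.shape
(5, 5)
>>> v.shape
(17, 5, 11)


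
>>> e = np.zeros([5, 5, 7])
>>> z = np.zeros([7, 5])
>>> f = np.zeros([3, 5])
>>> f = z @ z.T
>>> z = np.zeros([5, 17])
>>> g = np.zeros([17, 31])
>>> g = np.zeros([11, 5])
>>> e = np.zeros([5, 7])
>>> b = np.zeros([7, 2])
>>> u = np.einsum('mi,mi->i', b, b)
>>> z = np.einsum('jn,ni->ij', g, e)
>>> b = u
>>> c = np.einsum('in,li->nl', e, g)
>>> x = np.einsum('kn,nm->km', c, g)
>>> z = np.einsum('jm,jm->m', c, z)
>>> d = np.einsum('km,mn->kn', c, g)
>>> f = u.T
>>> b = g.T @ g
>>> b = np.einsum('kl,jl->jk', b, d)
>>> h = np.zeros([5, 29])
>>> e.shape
(5, 7)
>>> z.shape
(11,)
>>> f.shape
(2,)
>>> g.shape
(11, 5)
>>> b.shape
(7, 5)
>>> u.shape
(2,)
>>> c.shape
(7, 11)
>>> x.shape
(7, 5)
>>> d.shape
(7, 5)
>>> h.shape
(5, 29)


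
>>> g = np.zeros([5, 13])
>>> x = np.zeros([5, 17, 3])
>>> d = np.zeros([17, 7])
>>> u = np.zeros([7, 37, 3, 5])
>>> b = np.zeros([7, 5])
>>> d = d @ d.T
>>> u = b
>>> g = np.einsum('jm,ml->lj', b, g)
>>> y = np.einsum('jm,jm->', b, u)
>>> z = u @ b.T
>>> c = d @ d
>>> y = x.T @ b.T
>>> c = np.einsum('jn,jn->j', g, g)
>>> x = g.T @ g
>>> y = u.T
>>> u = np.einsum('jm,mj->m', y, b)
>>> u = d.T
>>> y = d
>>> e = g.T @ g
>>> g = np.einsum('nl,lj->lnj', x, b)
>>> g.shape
(7, 7, 5)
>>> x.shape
(7, 7)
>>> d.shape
(17, 17)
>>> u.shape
(17, 17)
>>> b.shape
(7, 5)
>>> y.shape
(17, 17)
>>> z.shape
(7, 7)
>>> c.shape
(13,)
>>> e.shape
(7, 7)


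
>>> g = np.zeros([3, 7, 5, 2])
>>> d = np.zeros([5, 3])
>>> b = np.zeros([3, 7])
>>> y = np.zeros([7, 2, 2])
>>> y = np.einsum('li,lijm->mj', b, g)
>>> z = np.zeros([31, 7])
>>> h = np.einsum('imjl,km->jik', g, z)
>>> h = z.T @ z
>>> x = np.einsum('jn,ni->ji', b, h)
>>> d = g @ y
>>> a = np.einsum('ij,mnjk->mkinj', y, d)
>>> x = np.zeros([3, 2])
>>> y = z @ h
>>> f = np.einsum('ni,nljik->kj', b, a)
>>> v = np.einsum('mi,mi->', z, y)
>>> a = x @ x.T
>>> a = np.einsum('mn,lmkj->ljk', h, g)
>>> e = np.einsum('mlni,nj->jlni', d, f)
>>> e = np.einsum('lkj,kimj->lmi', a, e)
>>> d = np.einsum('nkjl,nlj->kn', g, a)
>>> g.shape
(3, 7, 5, 2)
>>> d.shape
(7, 3)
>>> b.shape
(3, 7)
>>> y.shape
(31, 7)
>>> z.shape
(31, 7)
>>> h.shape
(7, 7)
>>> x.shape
(3, 2)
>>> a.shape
(3, 2, 5)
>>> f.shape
(5, 2)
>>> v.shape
()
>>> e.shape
(3, 5, 7)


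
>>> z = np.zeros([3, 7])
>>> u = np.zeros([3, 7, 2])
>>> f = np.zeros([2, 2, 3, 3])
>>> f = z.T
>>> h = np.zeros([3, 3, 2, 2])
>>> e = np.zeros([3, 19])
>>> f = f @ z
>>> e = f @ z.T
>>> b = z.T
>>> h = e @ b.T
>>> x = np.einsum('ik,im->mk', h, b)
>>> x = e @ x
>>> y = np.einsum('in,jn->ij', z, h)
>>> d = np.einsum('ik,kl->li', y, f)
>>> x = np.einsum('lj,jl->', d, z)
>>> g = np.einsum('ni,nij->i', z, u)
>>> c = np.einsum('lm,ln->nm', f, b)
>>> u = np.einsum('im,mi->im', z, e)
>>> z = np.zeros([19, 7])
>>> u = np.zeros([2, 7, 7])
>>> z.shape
(19, 7)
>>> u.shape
(2, 7, 7)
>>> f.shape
(7, 7)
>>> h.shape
(7, 7)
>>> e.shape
(7, 3)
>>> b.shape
(7, 3)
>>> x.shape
()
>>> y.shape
(3, 7)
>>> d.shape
(7, 3)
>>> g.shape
(7,)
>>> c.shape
(3, 7)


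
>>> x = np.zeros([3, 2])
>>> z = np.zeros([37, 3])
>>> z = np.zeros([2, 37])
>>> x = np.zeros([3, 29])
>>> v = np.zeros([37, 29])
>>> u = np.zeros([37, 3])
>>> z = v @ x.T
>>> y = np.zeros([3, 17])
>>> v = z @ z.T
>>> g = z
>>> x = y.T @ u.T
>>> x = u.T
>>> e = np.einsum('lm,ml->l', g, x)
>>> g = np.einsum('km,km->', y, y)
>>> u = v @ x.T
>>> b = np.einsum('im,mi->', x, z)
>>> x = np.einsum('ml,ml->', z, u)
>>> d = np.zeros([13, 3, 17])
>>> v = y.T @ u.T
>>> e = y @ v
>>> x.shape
()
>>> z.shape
(37, 3)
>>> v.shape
(17, 37)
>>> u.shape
(37, 3)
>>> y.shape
(3, 17)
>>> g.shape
()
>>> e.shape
(3, 37)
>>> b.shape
()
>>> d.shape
(13, 3, 17)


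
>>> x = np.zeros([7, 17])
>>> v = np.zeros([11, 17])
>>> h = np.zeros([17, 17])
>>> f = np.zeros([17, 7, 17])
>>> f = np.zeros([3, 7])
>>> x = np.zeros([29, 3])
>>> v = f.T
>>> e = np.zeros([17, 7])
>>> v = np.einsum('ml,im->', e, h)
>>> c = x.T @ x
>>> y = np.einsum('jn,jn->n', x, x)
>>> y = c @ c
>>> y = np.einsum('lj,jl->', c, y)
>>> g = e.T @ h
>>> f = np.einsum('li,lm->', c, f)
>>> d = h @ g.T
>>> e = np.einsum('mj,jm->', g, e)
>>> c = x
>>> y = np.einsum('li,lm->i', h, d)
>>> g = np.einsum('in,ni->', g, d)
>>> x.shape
(29, 3)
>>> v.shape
()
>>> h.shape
(17, 17)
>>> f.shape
()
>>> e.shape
()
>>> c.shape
(29, 3)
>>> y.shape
(17,)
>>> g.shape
()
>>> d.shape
(17, 7)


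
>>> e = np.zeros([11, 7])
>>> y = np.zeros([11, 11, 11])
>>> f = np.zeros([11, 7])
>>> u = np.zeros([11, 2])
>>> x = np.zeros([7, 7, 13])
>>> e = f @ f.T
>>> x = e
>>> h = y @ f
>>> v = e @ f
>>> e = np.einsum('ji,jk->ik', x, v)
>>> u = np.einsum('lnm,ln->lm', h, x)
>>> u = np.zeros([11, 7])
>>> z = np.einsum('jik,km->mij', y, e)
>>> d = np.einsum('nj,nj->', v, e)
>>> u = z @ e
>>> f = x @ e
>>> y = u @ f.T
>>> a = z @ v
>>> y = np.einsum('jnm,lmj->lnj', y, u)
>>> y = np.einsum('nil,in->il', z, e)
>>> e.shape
(11, 7)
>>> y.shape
(11, 11)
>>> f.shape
(11, 7)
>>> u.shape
(7, 11, 7)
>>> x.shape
(11, 11)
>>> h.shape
(11, 11, 7)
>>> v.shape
(11, 7)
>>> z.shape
(7, 11, 11)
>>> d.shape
()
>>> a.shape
(7, 11, 7)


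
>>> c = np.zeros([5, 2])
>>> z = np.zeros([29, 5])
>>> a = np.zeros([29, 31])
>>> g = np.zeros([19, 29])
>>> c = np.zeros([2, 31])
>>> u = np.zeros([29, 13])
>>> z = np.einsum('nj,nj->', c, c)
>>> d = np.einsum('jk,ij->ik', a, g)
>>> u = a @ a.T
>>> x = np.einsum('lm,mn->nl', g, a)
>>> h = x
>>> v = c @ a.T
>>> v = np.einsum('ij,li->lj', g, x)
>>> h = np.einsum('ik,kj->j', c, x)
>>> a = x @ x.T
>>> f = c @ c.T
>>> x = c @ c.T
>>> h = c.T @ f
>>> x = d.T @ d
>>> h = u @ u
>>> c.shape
(2, 31)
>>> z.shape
()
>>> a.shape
(31, 31)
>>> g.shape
(19, 29)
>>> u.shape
(29, 29)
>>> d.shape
(19, 31)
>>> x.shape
(31, 31)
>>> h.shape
(29, 29)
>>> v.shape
(31, 29)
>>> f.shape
(2, 2)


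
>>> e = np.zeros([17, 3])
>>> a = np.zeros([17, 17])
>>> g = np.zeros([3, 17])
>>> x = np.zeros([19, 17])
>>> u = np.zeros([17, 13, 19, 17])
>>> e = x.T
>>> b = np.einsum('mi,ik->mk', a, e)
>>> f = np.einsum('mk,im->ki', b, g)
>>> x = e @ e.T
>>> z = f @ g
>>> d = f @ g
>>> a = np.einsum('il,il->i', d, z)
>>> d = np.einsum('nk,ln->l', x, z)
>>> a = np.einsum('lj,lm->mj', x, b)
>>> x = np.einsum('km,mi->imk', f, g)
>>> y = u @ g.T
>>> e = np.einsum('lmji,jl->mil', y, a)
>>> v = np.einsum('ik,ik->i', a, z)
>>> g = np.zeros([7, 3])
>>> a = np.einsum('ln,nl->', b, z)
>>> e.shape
(13, 3, 17)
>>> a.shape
()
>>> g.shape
(7, 3)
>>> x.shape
(17, 3, 19)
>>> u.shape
(17, 13, 19, 17)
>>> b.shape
(17, 19)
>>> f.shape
(19, 3)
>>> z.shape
(19, 17)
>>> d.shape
(19,)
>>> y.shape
(17, 13, 19, 3)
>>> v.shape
(19,)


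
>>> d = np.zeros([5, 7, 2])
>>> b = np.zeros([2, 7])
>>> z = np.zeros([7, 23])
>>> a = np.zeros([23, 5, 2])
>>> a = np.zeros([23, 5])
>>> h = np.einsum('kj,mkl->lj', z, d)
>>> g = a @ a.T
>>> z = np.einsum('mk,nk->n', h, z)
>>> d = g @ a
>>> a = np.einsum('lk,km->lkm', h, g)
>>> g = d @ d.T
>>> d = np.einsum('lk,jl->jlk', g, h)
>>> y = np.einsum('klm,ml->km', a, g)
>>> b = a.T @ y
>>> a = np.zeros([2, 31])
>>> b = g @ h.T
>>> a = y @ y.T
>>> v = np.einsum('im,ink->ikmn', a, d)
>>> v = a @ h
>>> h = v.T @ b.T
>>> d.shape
(2, 23, 23)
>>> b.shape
(23, 2)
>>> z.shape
(7,)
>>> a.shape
(2, 2)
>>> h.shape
(23, 23)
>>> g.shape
(23, 23)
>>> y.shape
(2, 23)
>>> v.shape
(2, 23)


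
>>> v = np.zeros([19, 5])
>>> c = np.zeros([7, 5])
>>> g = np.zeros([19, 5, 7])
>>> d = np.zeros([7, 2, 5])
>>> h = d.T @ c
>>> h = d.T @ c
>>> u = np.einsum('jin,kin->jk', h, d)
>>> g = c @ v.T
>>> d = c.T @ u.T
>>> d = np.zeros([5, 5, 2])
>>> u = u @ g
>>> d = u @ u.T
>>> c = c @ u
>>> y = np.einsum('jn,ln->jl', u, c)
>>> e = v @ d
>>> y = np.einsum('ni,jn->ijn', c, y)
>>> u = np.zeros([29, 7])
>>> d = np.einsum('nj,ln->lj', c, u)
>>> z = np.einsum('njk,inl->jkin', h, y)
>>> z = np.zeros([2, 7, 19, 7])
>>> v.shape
(19, 5)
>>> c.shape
(7, 19)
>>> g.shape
(7, 19)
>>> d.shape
(29, 19)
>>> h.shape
(5, 2, 5)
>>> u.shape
(29, 7)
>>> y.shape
(19, 5, 7)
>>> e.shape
(19, 5)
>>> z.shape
(2, 7, 19, 7)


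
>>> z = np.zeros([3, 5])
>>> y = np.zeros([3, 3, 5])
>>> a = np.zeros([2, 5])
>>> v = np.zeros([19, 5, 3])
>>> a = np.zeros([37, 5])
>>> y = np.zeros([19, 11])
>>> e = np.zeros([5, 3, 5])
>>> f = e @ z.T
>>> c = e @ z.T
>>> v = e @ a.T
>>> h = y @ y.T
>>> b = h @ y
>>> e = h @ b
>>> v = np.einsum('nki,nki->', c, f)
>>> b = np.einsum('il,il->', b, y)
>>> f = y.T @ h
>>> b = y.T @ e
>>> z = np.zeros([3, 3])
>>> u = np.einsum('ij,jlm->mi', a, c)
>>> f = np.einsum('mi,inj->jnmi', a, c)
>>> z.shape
(3, 3)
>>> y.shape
(19, 11)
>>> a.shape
(37, 5)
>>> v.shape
()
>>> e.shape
(19, 11)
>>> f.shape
(3, 3, 37, 5)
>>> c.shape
(5, 3, 3)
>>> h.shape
(19, 19)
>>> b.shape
(11, 11)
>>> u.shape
(3, 37)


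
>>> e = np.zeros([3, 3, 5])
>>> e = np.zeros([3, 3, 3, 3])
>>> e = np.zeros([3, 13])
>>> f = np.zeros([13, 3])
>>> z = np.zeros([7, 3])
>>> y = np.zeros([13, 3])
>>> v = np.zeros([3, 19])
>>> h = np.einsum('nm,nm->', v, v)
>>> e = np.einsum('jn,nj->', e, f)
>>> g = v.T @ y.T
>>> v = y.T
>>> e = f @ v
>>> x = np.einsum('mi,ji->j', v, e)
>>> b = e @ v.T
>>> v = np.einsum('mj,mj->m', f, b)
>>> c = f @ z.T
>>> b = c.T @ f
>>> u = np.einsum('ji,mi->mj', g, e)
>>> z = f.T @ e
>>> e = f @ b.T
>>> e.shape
(13, 7)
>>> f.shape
(13, 3)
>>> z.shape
(3, 13)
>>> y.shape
(13, 3)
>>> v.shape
(13,)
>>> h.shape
()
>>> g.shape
(19, 13)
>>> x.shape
(13,)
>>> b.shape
(7, 3)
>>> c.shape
(13, 7)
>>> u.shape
(13, 19)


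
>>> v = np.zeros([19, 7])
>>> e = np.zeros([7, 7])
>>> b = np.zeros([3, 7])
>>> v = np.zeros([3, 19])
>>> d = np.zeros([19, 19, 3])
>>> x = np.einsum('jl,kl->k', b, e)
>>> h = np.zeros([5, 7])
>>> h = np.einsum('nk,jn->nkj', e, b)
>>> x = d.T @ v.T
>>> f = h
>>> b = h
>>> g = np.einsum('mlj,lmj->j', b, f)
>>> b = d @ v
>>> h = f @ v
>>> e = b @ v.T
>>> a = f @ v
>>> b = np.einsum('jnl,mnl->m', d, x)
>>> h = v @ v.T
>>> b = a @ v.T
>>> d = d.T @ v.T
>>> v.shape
(3, 19)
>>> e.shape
(19, 19, 3)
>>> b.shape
(7, 7, 3)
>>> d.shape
(3, 19, 3)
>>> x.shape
(3, 19, 3)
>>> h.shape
(3, 3)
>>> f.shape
(7, 7, 3)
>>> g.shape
(3,)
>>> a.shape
(7, 7, 19)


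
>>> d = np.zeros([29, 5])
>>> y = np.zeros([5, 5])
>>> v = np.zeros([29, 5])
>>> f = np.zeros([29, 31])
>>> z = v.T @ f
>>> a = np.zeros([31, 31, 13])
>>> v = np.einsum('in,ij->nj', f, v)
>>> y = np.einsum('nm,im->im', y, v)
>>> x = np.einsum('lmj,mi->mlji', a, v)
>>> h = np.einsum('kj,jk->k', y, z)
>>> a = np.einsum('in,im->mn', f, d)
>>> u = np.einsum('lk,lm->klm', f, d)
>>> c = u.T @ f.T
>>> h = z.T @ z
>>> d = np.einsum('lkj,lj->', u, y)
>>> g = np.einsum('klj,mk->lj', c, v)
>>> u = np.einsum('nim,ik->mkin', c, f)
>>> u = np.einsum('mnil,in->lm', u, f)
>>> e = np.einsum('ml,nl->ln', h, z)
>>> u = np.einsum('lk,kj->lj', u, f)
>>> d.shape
()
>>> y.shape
(31, 5)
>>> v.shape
(31, 5)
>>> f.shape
(29, 31)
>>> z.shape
(5, 31)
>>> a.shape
(5, 31)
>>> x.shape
(31, 31, 13, 5)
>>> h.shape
(31, 31)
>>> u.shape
(5, 31)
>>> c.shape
(5, 29, 29)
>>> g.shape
(29, 29)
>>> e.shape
(31, 5)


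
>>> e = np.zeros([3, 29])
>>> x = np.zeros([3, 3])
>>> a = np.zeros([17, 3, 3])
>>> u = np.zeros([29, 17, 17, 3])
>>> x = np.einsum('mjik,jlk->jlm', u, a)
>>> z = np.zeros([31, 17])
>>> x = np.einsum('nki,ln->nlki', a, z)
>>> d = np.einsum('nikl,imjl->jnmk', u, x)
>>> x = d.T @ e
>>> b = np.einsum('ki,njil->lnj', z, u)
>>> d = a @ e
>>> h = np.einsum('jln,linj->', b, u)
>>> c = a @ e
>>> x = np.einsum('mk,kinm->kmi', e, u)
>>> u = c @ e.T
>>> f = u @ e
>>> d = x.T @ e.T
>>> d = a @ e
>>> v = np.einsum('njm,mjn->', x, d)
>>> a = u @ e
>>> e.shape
(3, 29)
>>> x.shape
(29, 3, 17)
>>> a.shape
(17, 3, 29)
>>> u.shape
(17, 3, 3)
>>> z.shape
(31, 17)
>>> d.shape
(17, 3, 29)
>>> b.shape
(3, 29, 17)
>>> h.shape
()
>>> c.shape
(17, 3, 29)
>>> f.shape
(17, 3, 29)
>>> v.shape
()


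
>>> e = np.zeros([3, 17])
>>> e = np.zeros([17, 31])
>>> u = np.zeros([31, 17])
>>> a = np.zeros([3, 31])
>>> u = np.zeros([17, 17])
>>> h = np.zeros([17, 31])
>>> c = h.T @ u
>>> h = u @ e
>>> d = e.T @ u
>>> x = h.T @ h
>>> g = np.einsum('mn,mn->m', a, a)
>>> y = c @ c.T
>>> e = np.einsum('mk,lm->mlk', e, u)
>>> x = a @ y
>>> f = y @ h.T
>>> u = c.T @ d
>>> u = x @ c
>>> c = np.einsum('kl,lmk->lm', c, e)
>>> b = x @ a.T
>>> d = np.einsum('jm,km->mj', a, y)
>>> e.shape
(17, 17, 31)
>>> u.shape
(3, 17)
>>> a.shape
(3, 31)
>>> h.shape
(17, 31)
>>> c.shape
(17, 17)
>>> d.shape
(31, 3)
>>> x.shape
(3, 31)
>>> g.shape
(3,)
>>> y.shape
(31, 31)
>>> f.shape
(31, 17)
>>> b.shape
(3, 3)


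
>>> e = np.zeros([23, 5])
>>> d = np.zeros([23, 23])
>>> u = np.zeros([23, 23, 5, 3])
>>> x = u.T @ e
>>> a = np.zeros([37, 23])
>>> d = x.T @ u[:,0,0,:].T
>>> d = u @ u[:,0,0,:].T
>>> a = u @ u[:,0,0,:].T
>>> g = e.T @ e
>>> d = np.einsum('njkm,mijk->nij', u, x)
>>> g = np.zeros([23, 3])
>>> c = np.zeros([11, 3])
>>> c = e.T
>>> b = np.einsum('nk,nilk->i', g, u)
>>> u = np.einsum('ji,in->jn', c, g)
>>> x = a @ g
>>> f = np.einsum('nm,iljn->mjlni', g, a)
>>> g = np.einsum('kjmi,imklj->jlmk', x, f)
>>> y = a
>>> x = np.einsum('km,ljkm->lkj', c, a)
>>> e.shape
(23, 5)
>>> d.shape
(23, 5, 23)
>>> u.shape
(5, 3)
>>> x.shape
(23, 5, 23)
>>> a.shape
(23, 23, 5, 23)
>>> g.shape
(23, 23, 5, 23)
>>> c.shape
(5, 23)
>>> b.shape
(23,)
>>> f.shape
(3, 5, 23, 23, 23)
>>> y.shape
(23, 23, 5, 23)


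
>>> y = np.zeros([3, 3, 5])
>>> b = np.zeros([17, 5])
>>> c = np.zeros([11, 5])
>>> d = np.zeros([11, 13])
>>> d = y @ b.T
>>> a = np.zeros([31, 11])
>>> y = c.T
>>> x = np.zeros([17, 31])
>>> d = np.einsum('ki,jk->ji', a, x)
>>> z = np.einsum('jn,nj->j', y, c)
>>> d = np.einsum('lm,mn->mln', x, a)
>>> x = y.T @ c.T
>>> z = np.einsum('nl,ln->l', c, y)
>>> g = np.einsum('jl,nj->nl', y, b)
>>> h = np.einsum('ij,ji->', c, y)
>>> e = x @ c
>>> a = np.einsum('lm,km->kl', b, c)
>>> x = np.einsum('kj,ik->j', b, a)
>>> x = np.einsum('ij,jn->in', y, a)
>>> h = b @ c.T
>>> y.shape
(5, 11)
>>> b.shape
(17, 5)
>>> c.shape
(11, 5)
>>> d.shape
(31, 17, 11)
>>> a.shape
(11, 17)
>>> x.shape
(5, 17)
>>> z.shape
(5,)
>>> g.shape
(17, 11)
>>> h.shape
(17, 11)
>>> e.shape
(11, 5)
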